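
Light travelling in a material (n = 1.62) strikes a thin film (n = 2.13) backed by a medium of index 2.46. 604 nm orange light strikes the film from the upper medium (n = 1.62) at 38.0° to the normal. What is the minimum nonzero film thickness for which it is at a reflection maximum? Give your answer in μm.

0.160 μm

Top surface (1.62 → 2.13): reflection off a higher-index medium gives a half-wave phase shift.
Bottom surface (2.13 → 2.46): reflection off a higher-index medium gives a half-wave phase shift.
Net: no relative phase inversion (both shifts match).
For strong reflection here: 2 n t cos θ_r = m λ.
Snell's law: 1.62 sin 38.0° = 2.13 sin θ_r → sin θ_r = 0.468, cos θ_r = 0.884.
Minimum nonzero at m = 1: t = λ / (2 n cos θ_r) = 604 / (2 × 2.13 × 0.884) = 160 nm.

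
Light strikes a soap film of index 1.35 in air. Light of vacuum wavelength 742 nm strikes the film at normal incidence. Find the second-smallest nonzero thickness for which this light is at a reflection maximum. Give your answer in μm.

0.412 μm

At the upper boundary (n = 1.0 to n = 1.35) the reflected ray undergoes a half-wave phase shift.
Bottom surface (1.35 → 1.0): reflection off a lower-index medium gives no phase shift.
Net: one phase inversion between the two reflected rays.
With one net inversion, constructive interference in reflection requires 2 n t = (m + ½) λ.
The second-smallest nonzero thickness corresponds to m = 1: t = (m + ½) λ / (2 n) = 1.50 × 742 / (2 × 1.35) = 412 nm.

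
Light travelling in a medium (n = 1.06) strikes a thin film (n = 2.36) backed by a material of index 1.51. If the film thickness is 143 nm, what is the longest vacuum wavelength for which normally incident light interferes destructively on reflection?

675 nm

Ray reflecting at the top interface goes from n = 1.06 toward n = 2.36: a half-wave phase shift.
At the lower boundary (n = 2.36 to n = 1.51) the reflected ray undergoes no phase shift.
Exactly one π shift → a net half-wave offset.
For dark reflection here: 2 n t = m λ.
λ = 2 n t / m. The longest wavelength is m = 1: λ = 2 × 2.36 × 143 / 1.00 = 675 nm.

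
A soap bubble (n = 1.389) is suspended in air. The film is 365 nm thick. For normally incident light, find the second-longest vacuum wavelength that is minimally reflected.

Top surface (1.0 → 1.389): reflection off a higher-index medium gives a half-wave phase shift.
Bottom surface (1.389 → 1.0): reflection off a lower-index medium gives no phase shift.
Net: one phase inversion between the two reflected rays.
For weak reflection here: 2 n t = m λ.
λ = 2 n t / m. The second-longest wavelength is m = 2: λ = 2 × 1.389 × 365 / 2.00 = 507 nm.

507 nm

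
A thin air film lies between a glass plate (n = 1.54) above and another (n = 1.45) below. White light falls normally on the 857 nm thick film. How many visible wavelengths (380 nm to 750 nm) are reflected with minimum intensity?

At the upper boundary (n = 1.54 to n = 1.0) the reflected ray undergoes no phase shift.
At the lower boundary (n = 1.0 to n = 1.45) the reflected ray undergoes a half-wave phase shift.
Exactly one π shift → a net half-wave offset.
For minimum reflection here: 2 n t = m λ.
λ = 2 n t / m = 1714 / m nm.
m=2: 857 nm (IR); m=3: 571 nm (visible); m=4: 429 nm (visible); m=5: 343 nm (UV).

2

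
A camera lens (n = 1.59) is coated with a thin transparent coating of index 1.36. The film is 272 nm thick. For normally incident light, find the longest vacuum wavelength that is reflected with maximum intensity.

At the upper boundary (n = 1.0 to n = 1.36) the reflected ray undergoes a half-wave phase shift.
Ray reflecting at the bottom interface goes from n = 1.36 toward n = 1.59: a half-wave phase shift.
The two reflections carry the same phase change, so no net offset.
For strong reflection here: 2 n t = m λ.
λ = 2 n t / m. The longest wavelength is m = 1: λ = 2 × 1.36 × 272 / 1.00 = 740 nm.

740 nm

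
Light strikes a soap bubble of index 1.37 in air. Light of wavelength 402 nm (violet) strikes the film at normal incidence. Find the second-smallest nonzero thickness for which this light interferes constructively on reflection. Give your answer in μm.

Ray reflecting at the top interface goes from n = 1.0 toward n = 1.37: a half-wave phase shift.
Bottom surface (1.37 → 1.0): reflection off a lower-index medium gives no phase shift.
Exactly one π shift → a net half-wave offset.
So the condition for constructive reflection is 2 n t = (m + ½) λ.
The second-smallest nonzero thickness corresponds to m = 1: t = (m + ½) λ / (2 n) = 1.50 × 402 / (2 × 1.37) = 220 nm.

0.220 μm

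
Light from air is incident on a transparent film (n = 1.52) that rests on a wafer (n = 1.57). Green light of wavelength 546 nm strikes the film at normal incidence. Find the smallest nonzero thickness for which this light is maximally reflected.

Ray reflecting at the top interface goes from n = 1.0 toward n = 1.52: a half-wave phase shift.
Bottom surface (1.52 → 1.57): reflection off a higher-index medium gives a half-wave phase shift.
The two reflections carry the same phase change, so no net offset.
For strong reflection here: 2 n t = m λ.
The smallest nonzero thickness corresponds to m = 1: t = m λ / (2 n) = 1.00 × 546 / (2 × 1.52) = 180 nm.

180 nm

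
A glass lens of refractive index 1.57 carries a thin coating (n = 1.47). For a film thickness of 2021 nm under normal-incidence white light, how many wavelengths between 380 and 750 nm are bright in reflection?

8

At the upper boundary (n = 1.0 to n = 1.47) the reflected ray undergoes a half-wave phase shift.
At the lower boundary (n = 1.47 to n = 1.57) the reflected ray undergoes a half-wave phase shift.
Zero or two π shifts → no net half-wave offset.
For maximum reflection here: 2 n t = m λ.
λ = 2 n t / m = 5942 / m nm.
m=7: 849 nm (IR); m=8: 743 nm (visible); m=9: 660 nm (visible); m=10: 594 nm (visible); m=11: 540 nm (visible); m=12: 495 nm (visible); m=13: 457 nm (visible); m=14: 424 nm (visible); m=15: 396 nm (visible); m=16: 371 nm (UV).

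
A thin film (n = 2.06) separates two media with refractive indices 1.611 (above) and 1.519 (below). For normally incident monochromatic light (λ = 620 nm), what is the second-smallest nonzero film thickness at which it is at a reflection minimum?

301 nm

Ray reflecting at the top interface goes from n = 1.611 toward n = 2.06: a half-wave phase shift.
Ray reflecting at the bottom interface goes from n = 2.06 toward n = 1.519: no phase shift.
The two reflections differ by half a wavelength.
So the condition for destructive reflection is 2 n t = m λ.
The second-smallest nonzero thickness corresponds to m = 2: t = m λ / (2 n) = 2.00 × 620 / (2 × 2.06) = 301 nm.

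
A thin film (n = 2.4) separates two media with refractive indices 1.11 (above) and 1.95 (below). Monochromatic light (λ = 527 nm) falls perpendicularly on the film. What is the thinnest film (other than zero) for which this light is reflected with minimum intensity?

Ray reflecting at the top interface goes from n = 1.11 toward n = 2.4: a half-wave phase shift.
At the lower boundary (n = 2.4 to n = 1.95) the reflected ray undergoes no phase shift.
The two reflections differ by half a wavelength.
So the condition for destructive reflection is 2 n t = m λ.
Minimum nonzero at m = 1: t = λ / (2 n) = 527 / (2 × 2.4) = 110 nm.

110 nm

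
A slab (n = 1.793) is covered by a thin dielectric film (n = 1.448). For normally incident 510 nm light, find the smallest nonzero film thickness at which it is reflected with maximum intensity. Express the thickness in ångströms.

At the upper boundary (n = 1.0 to n = 1.448) the reflected ray undergoes a half-wave phase shift.
Bottom surface (1.448 → 1.793): reflection off a higher-index medium gives a half-wave phase shift.
Net: no relative phase inversion (both shifts match).
So the condition for constructive reflection is 2 n t = m λ.
Minimum nonzero at m = 1: t = λ / (2 n) = 510 / (2 × 1.448) = 176 nm.

1761 Å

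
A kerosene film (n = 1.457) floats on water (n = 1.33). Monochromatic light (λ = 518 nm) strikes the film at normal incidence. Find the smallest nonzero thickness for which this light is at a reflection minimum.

At the upper boundary (n = 1.0 to n = 1.457) the reflected ray undergoes a half-wave phase shift.
Ray reflecting at the bottom interface goes from n = 1.457 toward n = 1.33: no phase shift.
The two reflections differ by half a wavelength.
So the condition for destructive reflection is 2 n t = m λ.
The smallest nonzero thickness corresponds to m = 1: t = m λ / (2 n) = 1.00 × 518 / (2 × 1.457) = 178 nm.

178 nm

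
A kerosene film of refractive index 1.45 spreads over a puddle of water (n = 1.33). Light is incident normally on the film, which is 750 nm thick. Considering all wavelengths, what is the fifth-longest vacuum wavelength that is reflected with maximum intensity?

Top surface (1.0 → 1.45): reflection off a higher-index medium gives a half-wave phase shift.
Ray reflecting at the bottom interface goes from n = 1.45 toward n = 1.33: no phase shift.
The two reflections differ by half a wavelength.
For bright reflection here: 2 n t = (m + ½) λ.
λ = 2 n t / (m + ½). The fifth-longest wavelength is m = 4: λ = 2 × 1.45 × 750 / 4.50 = 483 nm.

483 nm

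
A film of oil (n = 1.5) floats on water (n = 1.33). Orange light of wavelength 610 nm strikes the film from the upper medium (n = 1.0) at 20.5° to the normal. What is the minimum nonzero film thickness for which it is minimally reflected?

Top surface (1.0 → 1.5): reflection off a higher-index medium gives a half-wave phase shift.
At the lower boundary (n = 1.5 to n = 1.33) the reflected ray undergoes no phase shift.
Net: one phase inversion between the two reflected rays.
So the condition for destructive reflection is 2 n t cos θ_r = m λ.
Snell's law: 1.0 sin 20.5° = 1.5 sin θ_r → sin θ_r = 0.233, cos θ_r = 0.972.
Minimum nonzero at m = 1: t = λ / (2 n cos θ_r) = 610 / (2 × 1.5 × 0.972) = 209 nm.

209 nm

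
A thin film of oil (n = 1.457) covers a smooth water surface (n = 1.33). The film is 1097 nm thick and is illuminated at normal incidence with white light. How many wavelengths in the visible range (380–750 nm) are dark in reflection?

At the upper boundary (n = 1.0 to n = 1.457) the reflected ray undergoes a half-wave phase shift.
Ray reflecting at the bottom interface goes from n = 1.457 toward n = 1.33: no phase shift.
The two reflections differ by half a wavelength.
So the condition for destructive reflection is 2 n t = m λ.
λ = 2 n t / m = 3197 / m nm.
m=4: 799 nm (IR); m=5: 639 nm (visible); m=6: 533 nm (visible); m=7: 457 nm (visible); m=8: 400 nm (visible); m=9: 355 nm (UV).

4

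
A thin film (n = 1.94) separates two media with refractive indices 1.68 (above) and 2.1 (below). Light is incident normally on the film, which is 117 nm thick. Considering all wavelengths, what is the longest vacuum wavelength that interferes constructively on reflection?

454 nm

At the upper boundary (n = 1.68 to n = 1.94) the reflected ray undergoes a half-wave phase shift.
Ray reflecting at the bottom interface goes from n = 1.94 toward n = 2.1: a half-wave phase shift.
The two reflections carry the same phase change, so no net offset.
So the condition for constructive reflection is 2 n t = m λ.
λ = 2 n t / m. The longest wavelength is m = 1: λ = 2 × 1.94 × 117 / 1.00 = 454 nm.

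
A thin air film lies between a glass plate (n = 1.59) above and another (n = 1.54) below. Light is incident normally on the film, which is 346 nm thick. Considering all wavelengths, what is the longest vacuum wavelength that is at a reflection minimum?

692 nm

At the upper boundary (n = 1.59 to n = 1.0) the reflected ray undergoes no phase shift.
Ray reflecting at the bottom interface goes from n = 1.0 toward n = 1.54: a half-wave phase shift.
Net: one phase inversion between the two reflected rays.
So the condition for destructive reflection is 2 n t = m λ.
λ = 2 n t / m. The longest wavelength is m = 1: λ = 2 × 1.0 × 346 / 1.00 = 692 nm.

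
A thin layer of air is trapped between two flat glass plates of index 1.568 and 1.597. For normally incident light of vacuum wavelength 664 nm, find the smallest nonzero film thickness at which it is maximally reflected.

Ray reflecting at the top interface goes from n = 1.568 toward n = 1.0: no phase shift.
Ray reflecting at the bottom interface goes from n = 1.0 toward n = 1.597: a half-wave phase shift.
Net: one phase inversion between the two reflected rays.
So the condition for constructive reflection is 2 n t = (m + ½) λ.
Minimum at m = 0: t = λ / (4 n) = 664 / (4 × 1.0) = 166 nm.

166 nm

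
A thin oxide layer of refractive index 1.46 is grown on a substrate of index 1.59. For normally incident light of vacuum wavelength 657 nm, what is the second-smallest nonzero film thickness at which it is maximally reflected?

At the upper boundary (n = 1.0 to n = 1.46) the reflected ray undergoes a half-wave phase shift.
Bottom surface (1.46 → 1.59): reflection off a higher-index medium gives a half-wave phase shift.
The two reflections carry the same phase change, so no net offset.
With no net inversion, constructive interference in reflection requires 2 n t = m λ.
The second-smallest nonzero thickness corresponds to m = 2: t = m λ / (2 n) = 2.00 × 657 / (2 × 1.46) = 450 nm.

450 nm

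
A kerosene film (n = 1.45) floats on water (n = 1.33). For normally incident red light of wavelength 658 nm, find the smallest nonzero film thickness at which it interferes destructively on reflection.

Ray reflecting at the top interface goes from n = 1.0 toward n = 1.45: a half-wave phase shift.
At the lower boundary (n = 1.45 to n = 1.33) the reflected ray undergoes no phase shift.
Net: one phase inversion between the two reflected rays.
With one net inversion, destructive interference in reflection requires 2 n t = m λ.
Minimum nonzero at m = 1: t = λ / (2 n) = 658 / (2 × 1.45) = 227 nm.

227 nm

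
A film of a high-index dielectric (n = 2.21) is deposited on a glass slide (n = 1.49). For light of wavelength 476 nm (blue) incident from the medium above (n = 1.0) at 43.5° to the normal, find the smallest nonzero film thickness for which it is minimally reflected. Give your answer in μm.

At the upper boundary (n = 1.0 to n = 2.21) the reflected ray undergoes a half-wave phase shift.
At the lower boundary (n = 2.21 to n = 1.49) the reflected ray undergoes no phase shift.
Exactly one π shift → a net half-wave offset.
So the condition for destructive reflection is 2 n t cos θ_r = m λ.
Snell's law: 1.0 sin 43.5° = 2.21 sin θ_r → sin θ_r = 0.311, cos θ_r = 0.950.
Minimum nonzero at m = 1: t = λ / (2 n cos θ_r) = 476 / (2 × 2.21 × 0.950) = 113 nm.

0.113 μm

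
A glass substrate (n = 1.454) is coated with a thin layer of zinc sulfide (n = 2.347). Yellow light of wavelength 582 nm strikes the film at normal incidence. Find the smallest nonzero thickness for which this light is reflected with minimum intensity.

At the upper boundary (n = 1.0 to n = 2.347) the reflected ray undergoes a half-wave phase shift.
At the lower boundary (n = 2.347 to n = 1.454) the reflected ray undergoes no phase shift.
Net: one phase inversion between the two reflected rays.
So the condition for destructive reflection is 2 n t = m λ.
The smallest nonzero thickness corresponds to m = 1: t = m λ / (2 n) = 1.00 × 582 / (2 × 2.347) = 124 nm.

124 nm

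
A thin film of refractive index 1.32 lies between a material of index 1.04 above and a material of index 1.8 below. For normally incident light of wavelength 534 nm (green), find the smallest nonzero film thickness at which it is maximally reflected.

Ray reflecting at the top interface goes from n = 1.04 toward n = 1.32: a half-wave phase shift.
Bottom surface (1.32 → 1.8): reflection off a higher-index medium gives a half-wave phase shift.
Net: no relative phase inversion (both shifts match).
With no net inversion, constructive interference in reflection requires 2 n t = m λ.
Minimum nonzero at m = 1: t = λ / (2 n) = 534 / (2 × 1.32) = 202 nm.

202 nm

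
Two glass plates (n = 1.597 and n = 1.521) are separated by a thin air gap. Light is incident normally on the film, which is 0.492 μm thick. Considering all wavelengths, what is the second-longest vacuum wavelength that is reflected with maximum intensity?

656 nm

At the upper boundary (n = 1.597 to n = 1.0) the reflected ray undergoes no phase shift.
Ray reflecting at the bottom interface goes from n = 1.0 toward n = 1.521: a half-wave phase shift.
Net: one phase inversion between the two reflected rays.
So the condition for constructive reflection is 2 n t = (m + ½) λ.
λ = 2 n t / (m + ½). The second-longest wavelength is m = 1: λ = 2 × 1.0 × 492 / 1.50 = 656 nm.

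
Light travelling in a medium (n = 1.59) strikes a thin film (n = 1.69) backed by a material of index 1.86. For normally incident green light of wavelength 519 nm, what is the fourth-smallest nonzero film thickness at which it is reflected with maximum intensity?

614 nm

Ray reflecting at the top interface goes from n = 1.59 toward n = 1.69: a half-wave phase shift.
At the lower boundary (n = 1.69 to n = 1.86) the reflected ray undergoes a half-wave phase shift.
Net: no relative phase inversion (both shifts match).
So the condition for constructive reflection is 2 n t = m λ.
The fourth-smallest nonzero thickness corresponds to m = 4: t = m λ / (2 n) = 4.00 × 519 / (2 × 1.69) = 614 nm.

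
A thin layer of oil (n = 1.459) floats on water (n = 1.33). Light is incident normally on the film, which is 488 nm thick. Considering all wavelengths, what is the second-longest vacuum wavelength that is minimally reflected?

Ray reflecting at the top interface goes from n = 1.0 toward n = 1.459: a half-wave phase shift.
Ray reflecting at the bottom interface goes from n = 1.459 toward n = 1.33: no phase shift.
Net: one phase inversion between the two reflected rays.
For dark reflection here: 2 n t = m λ.
λ = 2 n t / m. The second-longest wavelength is m = 2: λ = 2 × 1.459 × 488 / 2.00 = 712 nm.

712 nm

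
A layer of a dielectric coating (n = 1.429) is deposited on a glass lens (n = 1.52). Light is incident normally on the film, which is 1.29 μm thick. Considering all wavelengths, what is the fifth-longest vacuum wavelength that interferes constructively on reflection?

At the upper boundary (n = 1.0 to n = 1.429) the reflected ray undergoes a half-wave phase shift.
Bottom surface (1.429 → 1.52): reflection off a higher-index medium gives a half-wave phase shift.
The two reflections carry the same phase change, so no net offset.
For strong reflection here: 2 n t = m λ.
λ = 2 n t / m. The fifth-longest wavelength is m = 5: λ = 2 × 1.429 × 1290 / 5.00 = 737 nm.

737 nm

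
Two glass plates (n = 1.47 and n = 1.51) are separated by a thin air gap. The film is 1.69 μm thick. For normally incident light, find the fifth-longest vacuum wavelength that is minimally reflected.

Top surface (1.47 → 1.0): reflection off a lower-index medium gives no phase shift.
Bottom surface (1.0 → 1.51): reflection off a higher-index medium gives a half-wave phase shift.
Exactly one π shift → a net half-wave offset.
For minimum reflection here: 2 n t = m λ.
λ = 2 n t / m. The fifth-longest wavelength is m = 5: λ = 2 × 1.0 × 1690 / 5.00 = 676 nm.

676 nm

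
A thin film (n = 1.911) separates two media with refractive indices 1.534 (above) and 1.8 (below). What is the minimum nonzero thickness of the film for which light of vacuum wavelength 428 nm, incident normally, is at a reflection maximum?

56.0 nm

At the upper boundary (n = 1.534 to n = 1.911) the reflected ray undergoes a half-wave phase shift.
Ray reflecting at the bottom interface goes from n = 1.911 toward n = 1.8: no phase shift.
Net: one phase inversion between the two reflected rays.
So the condition for constructive reflection is 2 n t = (m + ½) λ.
Minimum at m = 0: t = λ / (4 n) = 428 / (4 × 1.911) = 56.0 nm.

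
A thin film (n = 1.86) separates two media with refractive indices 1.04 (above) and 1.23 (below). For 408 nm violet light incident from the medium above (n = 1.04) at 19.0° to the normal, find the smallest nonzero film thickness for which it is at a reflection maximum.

55.8 nm

Ray reflecting at the top interface goes from n = 1.04 toward n = 1.86: a half-wave phase shift.
At the lower boundary (n = 1.86 to n = 1.23) the reflected ray undergoes no phase shift.
The two reflections differ by half a wavelength.
For strong reflection here: 2 n t cos θ_r = (m + ½) λ.
Snell's law: 1.04 sin 19.0° = 1.86 sin θ_r → sin θ_r = 0.182, cos θ_r = 0.983.
Minimum at m = 0: t = λ / (4 n cos θ_r) = 408 / (4 × 1.86 × 0.983) = 55.8 nm.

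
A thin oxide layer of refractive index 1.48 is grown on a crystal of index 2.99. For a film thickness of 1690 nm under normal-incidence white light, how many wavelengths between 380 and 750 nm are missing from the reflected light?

6

Top surface (1.0 → 1.48): reflection off a higher-index medium gives a half-wave phase shift.
Bottom surface (1.48 → 2.99): reflection off a higher-index medium gives a half-wave phase shift.
Zero or two π shifts → no net half-wave offset.
For minimum reflection here: 2 n t = (m + ½) λ.
λ = 2 n t / (m + ½) = 5002 / (m + ½) nm.
m=6: 770 nm (IR); m=7: 667 nm (visible); m=8: 589 nm (visible); m=9: 527 nm (visible); m=10: 476 nm (visible); m=11: 435 nm (visible); m=12: 400 nm (visible); m=13: 371 nm (UV).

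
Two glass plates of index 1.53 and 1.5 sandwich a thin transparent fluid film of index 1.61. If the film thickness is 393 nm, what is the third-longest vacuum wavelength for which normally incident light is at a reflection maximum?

506 nm

At the upper boundary (n = 1.53 to n = 1.61) the reflected ray undergoes a half-wave phase shift.
Bottom surface (1.61 → 1.5): reflection off a lower-index medium gives no phase shift.
Net: one phase inversion between the two reflected rays.
For strong reflection here: 2 n t = (m + ½) λ.
λ = 2 n t / (m + ½). The third-longest wavelength is m = 2: λ = 2 × 1.61 × 393 / 2.50 = 506 nm.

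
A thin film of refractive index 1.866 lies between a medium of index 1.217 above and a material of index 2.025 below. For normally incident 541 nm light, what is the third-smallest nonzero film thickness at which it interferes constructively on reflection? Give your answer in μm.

Top surface (1.217 → 1.866): reflection off a higher-index medium gives a half-wave phase shift.
Ray reflecting at the bottom interface goes from n = 1.866 toward n = 2.025: a half-wave phase shift.
The two reflections carry the same phase change, so no net offset.
So the condition for constructive reflection is 2 n t = m λ.
The third-smallest nonzero thickness corresponds to m = 3: t = m λ / (2 n) = 3.00 × 541 / (2 × 1.866) = 435 nm.

0.435 μm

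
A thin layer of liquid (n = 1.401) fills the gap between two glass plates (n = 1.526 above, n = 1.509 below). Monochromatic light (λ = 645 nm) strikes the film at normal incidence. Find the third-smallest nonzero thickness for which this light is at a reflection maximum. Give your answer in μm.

0.575 μm

Top surface (1.526 → 1.401): reflection off a lower-index medium gives no phase shift.
At the lower boundary (n = 1.401 to n = 1.509) the reflected ray undergoes a half-wave phase shift.
Net: one phase inversion between the two reflected rays.
With one net inversion, constructive interference in reflection requires 2 n t = (m + ½) λ.
The third-smallest nonzero thickness corresponds to m = 2: t = (m + ½) λ / (2 n) = 2.50 × 645 / (2 × 1.401) = 575 nm.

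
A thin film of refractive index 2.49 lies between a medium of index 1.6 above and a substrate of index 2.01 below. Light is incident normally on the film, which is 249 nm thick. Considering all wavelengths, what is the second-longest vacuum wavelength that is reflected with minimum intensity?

620 nm

At the upper boundary (n = 1.6 to n = 2.49) the reflected ray undergoes a half-wave phase shift.
Bottom surface (2.49 → 2.01): reflection off a lower-index medium gives no phase shift.
Exactly one π shift → a net half-wave offset.
For minimum reflection here: 2 n t = m λ.
λ = 2 n t / m. The second-longest wavelength is m = 2: λ = 2 × 2.49 × 249 / 2.00 = 620 nm.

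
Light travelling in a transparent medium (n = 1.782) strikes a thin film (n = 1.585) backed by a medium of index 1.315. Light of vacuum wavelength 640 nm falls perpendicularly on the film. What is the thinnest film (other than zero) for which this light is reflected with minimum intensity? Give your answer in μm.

Top surface (1.782 → 1.585): reflection off a lower-index medium gives no phase shift.
Bottom surface (1.585 → 1.315): reflection off a lower-index medium gives no phase shift.
The two reflections carry the same phase change, so no net offset.
For dark reflection here: 2 n t = (m + ½) λ.
Minimum at m = 0: t = λ / (4 n) = 640 / (4 × 1.585) = 101 nm.

0.101 μm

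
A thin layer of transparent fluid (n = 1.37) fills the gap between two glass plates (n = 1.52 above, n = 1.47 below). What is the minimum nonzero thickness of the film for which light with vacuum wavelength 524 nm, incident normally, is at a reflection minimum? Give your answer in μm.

Ray reflecting at the top interface goes from n = 1.52 toward n = 1.37: no phase shift.
Ray reflecting at the bottom interface goes from n = 1.37 toward n = 1.47: a half-wave phase shift.
The two reflections differ by half a wavelength.
With one net inversion, destructive interference in reflection requires 2 n t = m λ.
Minimum nonzero at m = 1: t = λ / (2 n) = 524 / (2 × 1.37) = 191 nm.

0.191 μm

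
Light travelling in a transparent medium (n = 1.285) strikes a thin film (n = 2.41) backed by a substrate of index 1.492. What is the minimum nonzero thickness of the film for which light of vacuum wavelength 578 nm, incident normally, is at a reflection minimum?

Ray reflecting at the top interface goes from n = 1.285 toward n = 2.41: a half-wave phase shift.
At the lower boundary (n = 2.41 to n = 1.492) the reflected ray undergoes no phase shift.
The two reflections differ by half a wavelength.
With one net inversion, destructive interference in reflection requires 2 n t = m λ.
Minimum nonzero at m = 1: t = λ / (2 n) = 578 / (2 × 2.41) = 120 nm.

120 nm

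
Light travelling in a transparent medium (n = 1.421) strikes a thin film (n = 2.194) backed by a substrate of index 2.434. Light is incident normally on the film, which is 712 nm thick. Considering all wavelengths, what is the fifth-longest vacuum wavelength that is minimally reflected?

Ray reflecting at the top interface goes from n = 1.421 toward n = 2.194: a half-wave phase shift.
Ray reflecting at the bottom interface goes from n = 2.194 toward n = 2.434: a half-wave phase shift.
The two reflections carry the same phase change, so no net offset.
So the condition for destructive reflection is 2 n t = (m + ½) λ.
λ = 2 n t / (m + ½). The fifth-longest wavelength is m = 4: λ = 2 × 2.194 × 712 / 4.50 = 694 nm.

694 nm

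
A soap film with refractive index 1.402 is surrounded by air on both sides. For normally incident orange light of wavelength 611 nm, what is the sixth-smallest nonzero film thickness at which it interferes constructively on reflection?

At the upper boundary (n = 1.0 to n = 1.402) the reflected ray undergoes a half-wave phase shift.
Bottom surface (1.402 → 1.0): reflection off a lower-index medium gives no phase shift.
Net: one phase inversion between the two reflected rays.
For strong reflection here: 2 n t = (m + ½) λ.
The sixth-smallest nonzero thickness corresponds to m = 5: t = (m + ½) λ / (2 n) = 5.50 × 611 / (2 × 1.402) = 1198 nm.

1198 nm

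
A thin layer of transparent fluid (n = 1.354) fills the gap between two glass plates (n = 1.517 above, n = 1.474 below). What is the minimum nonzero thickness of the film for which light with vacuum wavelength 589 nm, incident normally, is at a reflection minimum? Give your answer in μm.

0.218 μm

Top surface (1.517 → 1.354): reflection off a lower-index medium gives no phase shift.
Bottom surface (1.354 → 1.474): reflection off a higher-index medium gives a half-wave phase shift.
Exactly one π shift → a net half-wave offset.
So the condition for destructive reflection is 2 n t = m λ.
Minimum nonzero at m = 1: t = λ / (2 n) = 589 / (2 × 1.354) = 218 nm.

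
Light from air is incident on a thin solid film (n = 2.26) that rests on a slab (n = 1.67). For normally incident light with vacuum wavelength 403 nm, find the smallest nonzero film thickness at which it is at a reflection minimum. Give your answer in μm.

0.0892 μm

At the upper boundary (n = 1.0 to n = 2.26) the reflected ray undergoes a half-wave phase shift.
Ray reflecting at the bottom interface goes from n = 2.26 toward n = 1.67: no phase shift.
Exactly one π shift → a net half-wave offset.
For minimum reflection here: 2 n t = m λ.
Minimum nonzero at m = 1: t = λ / (2 n) = 403 / (2 × 2.26) = 89.2 nm.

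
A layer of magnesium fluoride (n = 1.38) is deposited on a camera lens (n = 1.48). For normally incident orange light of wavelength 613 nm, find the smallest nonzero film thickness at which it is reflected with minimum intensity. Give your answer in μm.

Top surface (1.0 → 1.38): reflection off a higher-index medium gives a half-wave phase shift.
At the lower boundary (n = 1.38 to n = 1.48) the reflected ray undergoes a half-wave phase shift.
The two reflections carry the same phase change, so no net offset.
For dark reflection here: 2 n t = (m + ½) λ.
Minimum at m = 0: t = λ / (4 n) = 613 / (4 × 1.38) = 111 nm.

0.111 μm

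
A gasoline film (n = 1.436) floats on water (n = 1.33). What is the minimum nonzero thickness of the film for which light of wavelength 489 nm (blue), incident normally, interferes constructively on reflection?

85.1 nm

Top surface (1.0 → 1.436): reflection off a higher-index medium gives a half-wave phase shift.
Ray reflecting at the bottom interface goes from n = 1.436 toward n = 1.33: no phase shift.
The two reflections differ by half a wavelength.
For maximum reflection here: 2 n t = (m + ½) λ.
Minimum at m = 0: t = λ / (4 n) = 489 / (4 × 1.436) = 85.1 nm.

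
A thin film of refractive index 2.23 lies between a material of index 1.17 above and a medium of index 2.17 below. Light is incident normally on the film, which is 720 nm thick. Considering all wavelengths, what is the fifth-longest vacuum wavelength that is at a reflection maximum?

Top surface (1.17 → 2.23): reflection off a higher-index medium gives a half-wave phase shift.
At the lower boundary (n = 2.23 to n = 2.17) the reflected ray undergoes no phase shift.
Exactly one π shift → a net half-wave offset.
For bright reflection here: 2 n t = (m + ½) λ.
λ = 2 n t / (m + ½). The fifth-longest wavelength is m = 4: λ = 2 × 2.23 × 720 / 4.50 = 714 nm.

714 nm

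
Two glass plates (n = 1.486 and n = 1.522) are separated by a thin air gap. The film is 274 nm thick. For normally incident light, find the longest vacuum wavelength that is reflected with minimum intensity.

548 nm

Ray reflecting at the top interface goes from n = 1.486 toward n = 1.0: no phase shift.
Bottom surface (1.0 → 1.522): reflection off a higher-index medium gives a half-wave phase shift.
Net: one phase inversion between the two reflected rays.
With one net inversion, destructive interference in reflection requires 2 n t = m λ.
λ = 2 n t / m. The longest wavelength is m = 1: λ = 2 × 1.0 × 274 / 1.00 = 548 nm.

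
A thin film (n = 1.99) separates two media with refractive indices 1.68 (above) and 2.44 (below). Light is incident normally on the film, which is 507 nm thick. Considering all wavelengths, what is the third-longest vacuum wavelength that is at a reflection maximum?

At the upper boundary (n = 1.68 to n = 1.99) the reflected ray undergoes a half-wave phase shift.
At the lower boundary (n = 1.99 to n = 2.44) the reflected ray undergoes a half-wave phase shift.
Zero or two π shifts → no net half-wave offset.
So the condition for constructive reflection is 2 n t = m λ.
λ = 2 n t / m. The third-longest wavelength is m = 3: λ = 2 × 1.99 × 507 / 3.00 = 673 nm.

673 nm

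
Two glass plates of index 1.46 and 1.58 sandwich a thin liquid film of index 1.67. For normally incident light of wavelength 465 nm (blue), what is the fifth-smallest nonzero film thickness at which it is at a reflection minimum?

Top surface (1.46 → 1.67): reflection off a higher-index medium gives a half-wave phase shift.
Ray reflecting at the bottom interface goes from n = 1.67 toward n = 1.58: no phase shift.
The two reflections differ by half a wavelength.
So the condition for destructive reflection is 2 n t = m λ.
The fifth-smallest nonzero thickness corresponds to m = 5: t = m λ / (2 n) = 5.00 × 465 / (2 × 1.67) = 696 nm.

696 nm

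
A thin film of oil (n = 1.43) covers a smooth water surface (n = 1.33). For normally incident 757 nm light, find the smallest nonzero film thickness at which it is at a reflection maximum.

At the upper boundary (n = 1.0 to n = 1.43) the reflected ray undergoes a half-wave phase shift.
Ray reflecting at the bottom interface goes from n = 1.43 toward n = 1.33: no phase shift.
Exactly one π shift → a net half-wave offset.
So the condition for constructive reflection is 2 n t = (m + ½) λ.
Minimum at m = 0: t = λ / (4 n) = 757 / (4 × 1.43) = 132 nm.

132 nm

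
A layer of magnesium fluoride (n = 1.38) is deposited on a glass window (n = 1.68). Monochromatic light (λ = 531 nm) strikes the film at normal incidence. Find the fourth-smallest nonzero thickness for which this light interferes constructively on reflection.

770 nm

Ray reflecting at the top interface goes from n = 1.0 toward n = 1.38: a half-wave phase shift.
Bottom surface (1.38 → 1.68): reflection off a higher-index medium gives a half-wave phase shift.
The two reflections carry the same phase change, so no net offset.
For maximum reflection here: 2 n t = m λ.
The fourth-smallest nonzero thickness corresponds to m = 4: t = m λ / (2 n) = 4.00 × 531 / (2 × 1.38) = 770 nm.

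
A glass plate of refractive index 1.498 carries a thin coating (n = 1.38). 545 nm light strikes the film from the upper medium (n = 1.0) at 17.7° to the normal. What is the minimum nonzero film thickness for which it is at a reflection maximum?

Top surface (1.0 → 1.38): reflection off a higher-index medium gives a half-wave phase shift.
Ray reflecting at the bottom interface goes from n = 1.38 toward n = 1.498: a half-wave phase shift.
The two reflections carry the same phase change, so no net offset.
For strong reflection here: 2 n t cos θ_r = m λ.
Snell's law: 1.0 sin 17.7° = 1.38 sin θ_r → sin θ_r = 0.220, cos θ_r = 0.975.
Minimum nonzero at m = 1: t = λ / (2 n cos θ_r) = 545 / (2 × 1.38 × 0.975) = 202 nm.

202 nm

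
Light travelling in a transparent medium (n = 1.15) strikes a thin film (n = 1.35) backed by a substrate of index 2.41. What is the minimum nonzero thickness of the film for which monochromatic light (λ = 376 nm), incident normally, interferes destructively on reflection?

Top surface (1.15 → 1.35): reflection off a higher-index medium gives a half-wave phase shift.
At the lower boundary (n = 1.35 to n = 2.41) the reflected ray undergoes a half-wave phase shift.
Net: no relative phase inversion (both shifts match).
With no net inversion, destructive interference in reflection requires 2 n t = (m + ½) λ.
Minimum at m = 0: t = λ / (4 n) = 376 / (4 × 1.35) = 69.6 nm.

69.6 nm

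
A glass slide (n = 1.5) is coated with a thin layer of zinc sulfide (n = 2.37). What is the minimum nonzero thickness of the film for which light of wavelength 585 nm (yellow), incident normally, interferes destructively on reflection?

123 nm

Ray reflecting at the top interface goes from n = 1.0 toward n = 2.37: a half-wave phase shift.
Bottom surface (2.37 → 1.5): reflection off a lower-index medium gives no phase shift.
The two reflections differ by half a wavelength.
With one net inversion, destructive interference in reflection requires 2 n t = m λ.
Minimum nonzero at m = 1: t = λ / (2 n) = 585 / (2 × 2.37) = 123 nm.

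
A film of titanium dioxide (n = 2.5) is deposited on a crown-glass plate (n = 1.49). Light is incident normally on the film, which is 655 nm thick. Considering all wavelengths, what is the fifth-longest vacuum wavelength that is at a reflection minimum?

655 nm

At the upper boundary (n = 1.0 to n = 2.5) the reflected ray undergoes a half-wave phase shift.
Bottom surface (2.5 → 1.49): reflection off a lower-index medium gives no phase shift.
Net: one phase inversion between the two reflected rays.
For weak reflection here: 2 n t = m λ.
λ = 2 n t / m. The fifth-longest wavelength is m = 5: λ = 2 × 2.5 × 655 / 5.00 = 655 nm.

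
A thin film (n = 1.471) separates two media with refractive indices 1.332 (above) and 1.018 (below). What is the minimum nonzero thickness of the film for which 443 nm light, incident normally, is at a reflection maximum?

At the upper boundary (n = 1.332 to n = 1.471) the reflected ray undergoes a half-wave phase shift.
At the lower boundary (n = 1.471 to n = 1.018) the reflected ray undergoes no phase shift.
Exactly one π shift → a net half-wave offset.
With one net inversion, constructive interference in reflection requires 2 n t = (m + ½) λ.
Minimum at m = 0: t = λ / (4 n) = 443 / (4 × 1.471) = 75.3 nm.

75.3 nm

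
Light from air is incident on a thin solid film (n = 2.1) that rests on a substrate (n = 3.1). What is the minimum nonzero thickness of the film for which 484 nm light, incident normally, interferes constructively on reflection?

115 nm

Ray reflecting at the top interface goes from n = 1.0 toward n = 2.1: a half-wave phase shift.
Bottom surface (2.1 → 3.1): reflection off a higher-index medium gives a half-wave phase shift.
The two reflections carry the same phase change, so no net offset.
So the condition for constructive reflection is 2 n t = m λ.
Minimum nonzero at m = 1: t = λ / (2 n) = 484 / (2 × 2.1) = 115 nm.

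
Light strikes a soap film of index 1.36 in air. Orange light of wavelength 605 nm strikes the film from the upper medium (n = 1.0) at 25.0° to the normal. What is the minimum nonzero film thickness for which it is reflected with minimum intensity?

Top surface (1.0 → 1.36): reflection off a higher-index medium gives a half-wave phase shift.
At the lower boundary (n = 1.36 to n = 1.0) the reflected ray undergoes no phase shift.
Exactly one π shift → a net half-wave offset.
With one net inversion, destructive interference in reflection requires 2 n t cos θ_r = m λ.
Snell's law: 1.0 sin 25.0° = 1.36 sin θ_r → sin θ_r = 0.311, cos θ_r = 0.950.
Minimum nonzero at m = 1: t = λ / (2 n cos θ_r) = 605 / (2 × 1.36 × 0.950) = 234 nm.

234 nm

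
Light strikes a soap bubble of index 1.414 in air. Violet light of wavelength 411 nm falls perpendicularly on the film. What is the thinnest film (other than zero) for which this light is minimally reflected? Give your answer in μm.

0.145 μm

Ray reflecting at the top interface goes from n = 1.0 toward n = 1.414: a half-wave phase shift.
Bottom surface (1.414 → 1.0): reflection off a lower-index medium gives no phase shift.
The two reflections differ by half a wavelength.
For weak reflection here: 2 n t = m λ.
Minimum nonzero at m = 1: t = λ / (2 n) = 411 / (2 × 1.414) = 145 nm.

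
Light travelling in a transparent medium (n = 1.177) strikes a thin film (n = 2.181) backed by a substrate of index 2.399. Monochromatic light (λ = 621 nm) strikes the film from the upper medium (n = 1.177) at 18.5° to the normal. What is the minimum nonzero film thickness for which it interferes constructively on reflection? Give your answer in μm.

Ray reflecting at the top interface goes from n = 1.177 toward n = 2.181: a half-wave phase shift.
Ray reflecting at the bottom interface goes from n = 2.181 toward n = 2.399: a half-wave phase shift.
Net: no relative phase inversion (both shifts match).
For strong reflection here: 2 n t cos θ_r = m λ.
Snell's law: 1.177 sin 18.5° = 2.181 sin θ_r → sin θ_r = 0.171, cos θ_r = 0.985.
Minimum nonzero at m = 1: t = λ / (2 n cos θ_r) = 621 / (2 × 2.181 × 0.985) = 145 nm.

0.145 μm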